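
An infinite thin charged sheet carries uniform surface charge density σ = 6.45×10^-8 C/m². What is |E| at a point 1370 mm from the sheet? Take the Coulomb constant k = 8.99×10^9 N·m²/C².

3.64e3 N/C

Choose a cylindrical pillbox piercing the sheet, end faces (area A) parallel to it.
Flux Φ = 2EA and Q_enc = σA, so 2EA = σA/ε₀ ⇒ E = |σ|/(2ε₀), independent of distance.
E = 2πk|σ| = 2π(8.99×10^9)(6.45e-8) = 3.64×10^3 N/C.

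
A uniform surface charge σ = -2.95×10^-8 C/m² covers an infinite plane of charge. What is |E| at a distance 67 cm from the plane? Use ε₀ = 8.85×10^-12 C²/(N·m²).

E = 1.67×10^3 N/C

The symmetry is planar: E is normal to the sheet and the same magnitude on both sides. Take a pillbox straddling the sheet with end-cap area A.
Only the two end caps contribute flux: Φ = 2EA. With Q_enc = σA, Gauss's law gives E = |σ|/(2ε₀).
E = |σ|/(2ε₀) = (2.95×10^-8)/(2·8.85×10^-12) = 1.67×10^3 N/C.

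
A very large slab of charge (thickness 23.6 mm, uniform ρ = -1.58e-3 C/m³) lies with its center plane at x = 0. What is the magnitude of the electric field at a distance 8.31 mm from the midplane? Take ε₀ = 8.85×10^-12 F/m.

By symmetry E is perpendicular to the slab. A Gaussian pillbox from −8.31 mm to +8.31 mm (face area A) lies entirely within the slab.
Q_enc = ρ·(2x)·A and flux = 2EA, so 2EA = 2ρxA/ε₀ ⇒ E = |ρ|x/ε₀.
E = (1.58×10^-3)(0.00831)/(8.85×10^-12) = 1.48e6 N/C.

|E| ≈ 1.48e6 N/C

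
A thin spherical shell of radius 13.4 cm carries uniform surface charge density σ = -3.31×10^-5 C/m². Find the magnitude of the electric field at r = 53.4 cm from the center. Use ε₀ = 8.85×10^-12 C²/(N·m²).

|E| = 2.36×10^5 N/C

Symmetry ⇒ E = E(r) r̂. Gaussian sphere of radius r = 53.4 cm (r > 13.4 cm).
The entire shell is enclosed: Q_enc = σ·4πR² = (-3.31×10^-5)·4π·(0.134)² = -7.469×10^-6 C.
Applying ∮E·dA = Q_enc/ε₀ with Φ = E(4πr²):
E = |Q_enc|/(4πε₀r²) = (7.469×10^-6)/(4π·8.85×10^-12·(0.534)²) = 2.36×10^5 N/C.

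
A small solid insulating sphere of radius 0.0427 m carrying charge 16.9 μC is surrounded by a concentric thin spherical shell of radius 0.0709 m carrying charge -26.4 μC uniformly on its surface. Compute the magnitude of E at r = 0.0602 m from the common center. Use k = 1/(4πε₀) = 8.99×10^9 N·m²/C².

E = 4.19e7 N/C

Symmetry ⇒ E = E(r) r̂. Gaussian sphere of radius r = 0.0602 m (between the bodies, 0.0427 m < r < 0.0709 m).
Only the inner charge is enclosed; the outer shell contributes nothing inside itself. Q_enc = 16.9 μC = 1.69e-5 C.
Applying ∮E·dA = Q_enc/ε₀ with Φ = E(4πr²):
E = k|Q_enc|/r² = (8.99×10^9)(1.69e-5)/(0.0602)² = 4.19e7 N/C.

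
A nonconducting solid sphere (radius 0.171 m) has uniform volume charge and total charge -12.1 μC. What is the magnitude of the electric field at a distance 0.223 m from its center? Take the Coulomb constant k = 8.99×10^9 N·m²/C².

|E| = 2.19×10^6 N/C

Take a concentric spherical Gaussian surface of radius r = 0.223 m (r > R, so the entire charge is enclosed).
Q_enc = -12.1 μC = -1.21×10^-5 C.
By Gauss's law, ∮E·dA = E·4πr² = Q_enc/ε₀.
E = k|Q_enc|/r² = (8.99×10^9)(1.21×10^-5)/(0.223)² = 2.19×10^6 N/C.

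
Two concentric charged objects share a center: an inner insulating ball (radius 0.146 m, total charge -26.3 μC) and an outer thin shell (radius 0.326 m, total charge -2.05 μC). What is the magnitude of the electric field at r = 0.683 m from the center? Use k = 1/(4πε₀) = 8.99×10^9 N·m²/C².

Symmetry ⇒ E = E(r) r̂. Gaussian sphere of radius r = 0.683 m (r > 0.326 m, enclosing both).
Q_enc = (-26.3 μC) + (-2.05 μC) = -2.835×10^-5 C.
Applying ∮E·dA = Q_enc/ε₀ with Φ = E(4πr²):
E = k|Q_enc|/r² = (8.99×10^9)(2.835×10^-5)/(0.683)² = 5.46×10^5 N/C.

5.46×10^5 V/m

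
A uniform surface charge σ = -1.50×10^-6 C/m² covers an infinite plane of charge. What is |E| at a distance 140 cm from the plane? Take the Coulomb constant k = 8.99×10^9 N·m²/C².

By planar symmetry E is perpendicular to the sheet and uniform; use a Gaussian pillbox with flat faces of area A on each side of the sheet.
Flux Φ = 2EA and Q_enc = σA, so 2EA = σA/ε₀ ⇒ E = |σ|/(2ε₀), independent of distance.
E = 2πk|σ| = 2π(8.99×10^9)(1.50×10^-6) = 8.47×10^4 N/C.

|E| ≈ 8.47e4 V/m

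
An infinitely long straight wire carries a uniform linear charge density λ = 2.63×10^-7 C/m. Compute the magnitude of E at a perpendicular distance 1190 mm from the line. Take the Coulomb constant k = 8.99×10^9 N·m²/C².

E = 3.97×10^3 V/m

Take a coaxial cylindrical Gaussian surface of radius r = 1190 mm and length L.
Q_enc = λL, so λ_enc = 2.63×10^-7 C/m.
Since E is radial and uniform over the curved surface, Φ = E·2πrL = Q_enc/ε₀ = λ_enc L/ε₀.
E = 2k|λ_enc|/r = 2(8.99×10^9)(2.63e-7)/(1.19) = 3.97×10^3 N/C.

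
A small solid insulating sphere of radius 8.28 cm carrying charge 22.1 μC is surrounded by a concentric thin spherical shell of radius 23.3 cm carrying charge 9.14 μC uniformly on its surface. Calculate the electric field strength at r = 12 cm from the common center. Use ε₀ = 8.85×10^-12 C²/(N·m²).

|E| = 1.38e7 V/m

Symmetry ⇒ E = E(r) r̂. Gaussian sphere of radius r = 12 cm (between the bodies, 8.28 cm < r < 23.3 cm).
The shell at 23.3 cm lies outside the Gaussian surface, so Q_enc = 22.1 μC = 2.21×10^-5 C.
Gauss's law: E·4πr² = Q_enc/ε₀.
E = |Q_enc|/(4πε₀r²) = (2.21×10^-5)/(4π·8.85×10^-12·(0.12)²) = 1.38×10^7 N/C.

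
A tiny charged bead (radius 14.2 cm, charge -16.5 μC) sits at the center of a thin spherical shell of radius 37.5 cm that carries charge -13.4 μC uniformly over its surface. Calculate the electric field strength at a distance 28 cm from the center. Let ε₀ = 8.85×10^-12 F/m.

|E| = 1.89×10^6 V/m

Symmetry ⇒ E = E(r) r̂. Gaussian sphere of radius r = 28 cm (between the bodies, 14.2 cm < r < 37.5 cm).
Only the inner charge is enclosed; the outer shell contributes nothing inside itself. Q_enc = -16.5 μC = -1.65e-5 C.
Gauss's law: E·4πr² = Q_enc/ε₀.
E = |Q_enc|/(4πε₀r²) = (1.65×10^-5)/(4π·8.85×10^-12·(0.28)²) = 1.89e6 N/C.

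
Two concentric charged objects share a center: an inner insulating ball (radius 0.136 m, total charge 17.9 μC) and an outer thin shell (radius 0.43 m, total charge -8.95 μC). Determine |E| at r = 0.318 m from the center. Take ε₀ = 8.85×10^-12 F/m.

E = 1.59e6 N/C

Take a concentric spherical Gaussian surface of radius r = 0.318 m (between the bodies, 0.136 m < r < 0.43 m).
The shell at 0.43 m lies outside the Gaussian surface, so Q_enc = 17.9 μC = 1.79×10^-5 C.
Since E is radial and uniform over the Gaussian sphere, Φ = E·4πr² = Q_enc/ε₀.
E = |Q_enc|/(4πε₀r²) = (1.79×10^-5)/(4π·8.85×10^-12·(0.318)²) = 1.59×10^6 N/C.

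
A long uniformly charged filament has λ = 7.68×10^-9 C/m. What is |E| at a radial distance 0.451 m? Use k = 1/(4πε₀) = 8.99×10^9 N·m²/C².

Take a coaxial cylindrical Gaussian surface of radius r = 0.451 m and length L.
Q_enc = λL, so λ_enc = 7.68×10^-9 C/m.
Since E is radial and uniform over the curved surface, Φ = E·2πrL = Q_enc/ε₀ = λ_enc L/ε₀.
E = 2k|λ_enc|/r = 2(8.99×10^9)(7.68×10^-9)/(0.451) = 306 N/C.

|E| ≈ 306 V/m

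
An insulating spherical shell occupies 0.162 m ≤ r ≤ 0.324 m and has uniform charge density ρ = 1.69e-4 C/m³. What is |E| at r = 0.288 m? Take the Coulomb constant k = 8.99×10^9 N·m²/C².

By spherical symmetry E is radial; choose a Gaussian sphere of radius r = 0.288 m (within the shell material, 0.162 m < r < 0.324 m).
Enclosed charge is the volume from a to r: Q_enc = (4π/3)ρ(r³ − a³) = 1.39e-5 C.
Since E is radial and uniform over the Gaussian sphere, Φ = E·4πr² = Q_enc/ε₀.
E = k|Q_enc|/r² = (8.99×10^9)(1.39e-5)/(0.288)² = 1.51e6 N/C.

|E| ≈ 1.51e6 V/m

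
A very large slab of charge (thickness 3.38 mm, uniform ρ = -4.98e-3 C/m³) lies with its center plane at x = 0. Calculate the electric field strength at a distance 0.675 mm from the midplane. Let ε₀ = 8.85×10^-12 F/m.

By symmetry E is perpendicular to the slab. A Gaussian pillbox from −0.675 mm to +0.675 mm (face area A) lies entirely within the slab.
Q_enc = ρ·(2x)·A and flux = 2EA, so 2EA = 2ρxA/ε₀ ⇒ E = |ρ|x/ε₀.
E = (4.98e-3)(0.000675)/(8.85×10^-12) = 3.80×10^5 N/C.

|E| ≈ 3.80×10^5 V/m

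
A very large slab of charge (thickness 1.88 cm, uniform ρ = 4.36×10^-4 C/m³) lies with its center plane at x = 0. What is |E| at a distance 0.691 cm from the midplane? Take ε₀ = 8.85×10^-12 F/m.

By symmetry E is perpendicular to the slab. A Gaussian pillbox from −0.691 cm to +0.691 cm (face area A) lies entirely within the slab.
Q_enc = ρ·(2x)·A and flux = 2EA, so 2EA = 2ρxA/ε₀ ⇒ E = |ρ|x/ε₀.
E = (4.36×10^-4)(0.00691)/(8.85×10^-12) = 3.40×10^5 N/C.

E ≈ 3.40e5 N/C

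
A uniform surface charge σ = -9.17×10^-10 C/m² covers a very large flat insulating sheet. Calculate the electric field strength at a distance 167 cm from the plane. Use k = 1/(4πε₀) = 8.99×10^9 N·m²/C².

51.8 V/m

Choose a cylindrical pillbox piercing the sheet, end faces (area A) parallel to it.
Only the two end caps contribute flux: Φ = 2EA. With Q_enc = σA, Gauss's law gives E = |σ|/(2ε₀).
E = 2πk|σ| = 2π(8.99×10^9)(9.17e-10) = 51.8 N/C.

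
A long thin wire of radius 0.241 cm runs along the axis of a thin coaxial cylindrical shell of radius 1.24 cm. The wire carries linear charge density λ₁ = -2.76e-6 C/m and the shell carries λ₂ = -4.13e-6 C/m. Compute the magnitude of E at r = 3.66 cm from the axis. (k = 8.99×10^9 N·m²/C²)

|E| ≈ 3.38×10^6 N/C

Take a coaxial cylindrical Gaussian surface of radius r = 3.66 cm and length L (r > 1.24 cm, enclosing both).
λ_enc = λ₁ + λ₂ = (-2.76×10^-6) + (-4.13×10^-6) = -6.89×10^-6 C/m.
Since E is radial and uniform over the curved surface, Φ = E·2πrL = Q_enc/ε₀ = λ_enc L/ε₀.
E = 2k|λ_enc|/r = 2(8.99×10^9)(6.89×10^-6)/(0.0366) = 3.38e6 N/C.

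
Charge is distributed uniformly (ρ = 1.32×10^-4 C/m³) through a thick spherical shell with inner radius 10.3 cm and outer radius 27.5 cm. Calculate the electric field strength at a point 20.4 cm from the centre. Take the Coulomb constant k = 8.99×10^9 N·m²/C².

E = 8.84×10^5 N/C

Take a concentric spherical Gaussian surface of radius r = 20.4 cm (within the shell material, 10.3 cm < r < 27.5 cm).
Enclosed charge is the volume from a to r: Q_enc = (4π/3)ρ(r³ − a³) = 4.09×10^-6 C.
Applying ∮E·dA = Q_enc/ε₀ with Φ = E(4πr²):
E = k|Q_enc|/r² = (8.99×10^9)(4.09e-6)/(0.204)² = 8.84×10^5 N/C.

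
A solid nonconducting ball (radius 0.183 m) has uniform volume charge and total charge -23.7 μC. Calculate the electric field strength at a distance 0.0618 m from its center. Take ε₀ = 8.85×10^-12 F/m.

Use a concentric Gaussian sphere at r = 0.0618 m (r < R).
Only the charge within r is enclosed: Q_enc = Q·(r/R)³ = (-23.7 μC)·(0.0618 m/0.183 m)³ = -9.128e-7 C.
Gauss's law: E·4πr² = Q_enc/ε₀.
E = |Q_enc|/(4πε₀r²) = (9.128e-7)/(4π·8.85×10^-12·(0.0618)²) = 2.15e6 N/C.

E = 2.15×10^6 N/C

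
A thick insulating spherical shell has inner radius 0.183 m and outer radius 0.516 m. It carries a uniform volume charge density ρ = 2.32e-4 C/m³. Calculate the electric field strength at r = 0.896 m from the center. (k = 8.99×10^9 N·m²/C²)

Take a concentric spherical Gaussian surface of radius r = 0.896 m (r > 0.516 m, enclosing the whole shell).
Q_enc = ρ·(4π/3)(b³ − a³) = (2.32e-4)·(4π/3)·((0.516)³ − (0.183)³) = 1.276×10^-4 C.
Applying ∮E·dA = Q_enc/ε₀ with Φ = E(4πr²):
E = k|Q_enc|/r² = (8.99×10^9)(1.276×10^-4)/(0.896)² = 1.43e6 N/C.

E = 1.43×10^6 N/C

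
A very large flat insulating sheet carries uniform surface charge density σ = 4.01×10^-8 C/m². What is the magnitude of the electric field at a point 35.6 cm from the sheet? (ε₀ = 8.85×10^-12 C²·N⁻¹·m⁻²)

|E| ≈ 2.27×10^3 N/C

By planar symmetry E is perpendicular to the sheet and uniform; use a Gaussian pillbox with flat faces of area A on each side of the sheet.
Only the two end caps contribute flux: Φ = 2EA. With Q_enc = σA, Gauss's law gives E = |σ|/(2ε₀).
E = |σ|/(2ε₀) = (4.01e-8)/(2·8.85×10^-12) = 2.27×10^3 N/C.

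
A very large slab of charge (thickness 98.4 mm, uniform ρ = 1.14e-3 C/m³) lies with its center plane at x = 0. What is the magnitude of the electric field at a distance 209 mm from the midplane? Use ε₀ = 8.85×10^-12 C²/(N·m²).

The point |x| = 209 mm lies outside the slab (half-thickness 0.0492 m). A symmetric pillbox spanning the full slab encloses Q_enc = ρ·d·A.
Flux = 2EA ⇒ E = |ρ|d/(2ε₀), independent of distance outside.
E = (1.14×10^-3)(0.0984)/(2·8.85×10^-12) = 6.34e6 N/C.

E ≈ 6.34×10^6 N/C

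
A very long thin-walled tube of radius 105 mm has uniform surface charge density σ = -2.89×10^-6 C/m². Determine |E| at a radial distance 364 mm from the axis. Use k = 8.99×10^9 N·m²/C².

E = 9.42e4 N/C

By cylindrical symmetry E is radial; use a coaxial Gaussian cylinder of radius 364 mm and length L (r > 105 mm).
The whole shell is enclosed: λ_enc = σ·2πR = (-2.89e-6)·2π·(0.105) = -1.907×10^-6 C/m.
Applying ∮E·dA = Q_enc/ε₀ with the end caps contributing no flux:
E = 2k|λ_enc|/r = 2(8.99×10^9)(1.907×10^-6)/(0.364) = 9.42×10^4 N/C.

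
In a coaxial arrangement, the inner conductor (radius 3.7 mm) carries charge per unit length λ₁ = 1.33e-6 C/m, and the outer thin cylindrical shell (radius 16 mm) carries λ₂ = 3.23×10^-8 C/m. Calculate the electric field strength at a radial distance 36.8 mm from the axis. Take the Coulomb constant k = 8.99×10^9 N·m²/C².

|E| = 6.66e5 N/C

By cylindrical symmetry E is radial; use a coaxial Gaussian cylinder of radius 36.8 mm and length L (r > 16 mm, enclosing both).
λ_enc = λ₁ + λ₂ = (1.33×10^-6) + (3.23e-8) = 1.362×10^-6 C/m.
Gauss's law: E·2πrL = λ_enc L/ε₀.
E = 2k|λ_enc|/r = 2(8.99×10^9)(1.362e-6)/(0.0368) = 6.66×10^5 N/C.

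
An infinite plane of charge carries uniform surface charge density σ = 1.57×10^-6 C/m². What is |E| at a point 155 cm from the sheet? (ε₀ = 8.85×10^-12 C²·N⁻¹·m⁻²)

8.87e4 N/C

Choose a cylindrical pillbox piercing the sheet, end faces (area A) parallel to it.
Only the two end caps contribute flux: Φ = 2EA. With Q_enc = σA, Gauss's law gives E = |σ|/(2ε₀).
E = |σ|/(2ε₀) = (1.57×10^-6)/(2·8.85×10^-12) = 8.87×10^4 N/C.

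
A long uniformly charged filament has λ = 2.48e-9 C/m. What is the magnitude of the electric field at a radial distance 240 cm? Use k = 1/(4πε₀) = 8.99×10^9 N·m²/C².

|E| ≈ 18.6 V/m

By cylindrical symmetry E is radial; use a coaxial Gaussian cylinder of radius 240 cm and length L.
Q_enc = λL, so λ_enc = 2.48×10^-9 C/m.
Since E is radial and uniform over the curved surface, Φ = E·2πrL = Q_enc/ε₀ = λ_enc L/ε₀.
E = 2k|λ_enc|/r = 2(8.99×10^9)(2.48e-9)/(2.4) = 18.6 N/C.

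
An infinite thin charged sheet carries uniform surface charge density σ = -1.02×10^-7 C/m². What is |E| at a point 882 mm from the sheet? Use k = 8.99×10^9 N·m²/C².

|E| = 5.76e3 N/C

By planar symmetry E is perpendicular to the sheet and uniform; use a Gaussian pillbox with flat faces of area A on each side of the sheet.
Only the two end caps contribute flux: Φ = 2EA. With Q_enc = σA, Gauss's law gives E = |σ|/(2ε₀).
E = 2πk|σ| = 2π(8.99×10^9)(1.02e-7) = 5.76e3 N/C.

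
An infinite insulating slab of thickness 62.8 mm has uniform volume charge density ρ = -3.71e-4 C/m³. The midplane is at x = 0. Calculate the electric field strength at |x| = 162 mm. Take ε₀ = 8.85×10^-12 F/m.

1.32×10^6 N/C

The point |x| = 162 mm lies outside the slab (half-thickness 0.0314 m). A symmetric pillbox spanning the full slab encloses Q_enc = ρ·d·A.
Flux = 2EA ⇒ E = |ρ|d/(2ε₀), independent of distance outside.
E = (3.71×10^-4)(0.0628)/(2·8.85×10^-12) = 1.32×10^6 N/C.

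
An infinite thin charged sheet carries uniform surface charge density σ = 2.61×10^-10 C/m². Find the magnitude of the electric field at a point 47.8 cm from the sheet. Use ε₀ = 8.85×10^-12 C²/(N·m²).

E = 14.7 N/C

The symmetry is planar: E is normal to the sheet and the same magnitude on both sides. Take a pillbox straddling the sheet with end-cap area A.
Flux Φ = 2EA and Q_enc = σA, so 2EA = σA/ε₀ ⇒ E = |σ|/(2ε₀), independent of distance.
E = |σ|/(2ε₀) = (2.61e-10)/(2·8.85×10^-12) = 14.7 N/C.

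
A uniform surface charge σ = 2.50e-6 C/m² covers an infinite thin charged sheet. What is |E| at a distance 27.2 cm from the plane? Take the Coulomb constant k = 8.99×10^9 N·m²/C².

E ≈ 1.41×10^5 N/C

Choose a cylindrical pillbox piercing the sheet, end faces (area A) parallel to it.
Only the two end caps contribute flux: Φ = 2EA. With Q_enc = σA, Gauss's law gives E = |σ|/(2ε₀).
E = 2πk|σ| = 2π(8.99×10^9)(2.50×10^-6) = 1.41×10^5 N/C.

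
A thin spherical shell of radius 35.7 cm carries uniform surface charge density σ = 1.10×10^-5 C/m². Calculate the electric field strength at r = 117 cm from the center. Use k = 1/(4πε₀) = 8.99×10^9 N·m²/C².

E = 1.16×10^5 V/m

Symmetry ⇒ E = E(r) r̂. Gaussian sphere of radius r = 117 cm (r > 35.7 cm).
The entire shell is enclosed: Q_enc = σ·4πR² = (1.10×10^-5)·4π·(0.357)² = 1.762×10^-5 C.
Applying ∮E·dA = Q_enc/ε₀ with Φ = E(4πr²):
E = k|Q_enc|/r² = (8.99×10^9)(1.762e-5)/(1.17)² = 1.16e5 N/C.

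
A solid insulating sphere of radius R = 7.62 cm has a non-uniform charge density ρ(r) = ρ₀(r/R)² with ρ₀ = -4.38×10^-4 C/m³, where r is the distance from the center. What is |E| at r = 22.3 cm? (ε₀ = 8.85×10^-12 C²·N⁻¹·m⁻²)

Use a concentric Gaussian sphere at r = 22.3 cm (r > R, all charge enclosed).
Q_enc = 4π ∫₀^R ρ₀(r'/R)^2 r'² dr' = 4πρ₀R³/5 = -4.871×10^-7 C.
Gauss's law: E·4πr² = Q_enc/ε₀.
E = |Q_enc|/(4πε₀r²) = (4.871×10^-7)/(4π·8.85×10^-12·(0.223)²) = 8.81×10^4 N/C.

E ≈ 8.81e4 V/m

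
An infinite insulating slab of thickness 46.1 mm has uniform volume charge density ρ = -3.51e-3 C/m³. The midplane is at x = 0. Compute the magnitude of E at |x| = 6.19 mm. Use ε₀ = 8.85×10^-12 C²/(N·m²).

2.46×10^6 N/C

By symmetry E is perpendicular to the slab. A Gaussian pillbox from −6.19 mm to +6.19 mm (face area A) lies entirely within the slab.
Q_enc = ρ·(2x)·A and flux = 2EA, so 2EA = 2ρxA/ε₀ ⇒ E = |ρ|x/ε₀.
E = (3.51e-3)(0.00619)/(8.85×10^-12) = 2.46×10^6 N/C.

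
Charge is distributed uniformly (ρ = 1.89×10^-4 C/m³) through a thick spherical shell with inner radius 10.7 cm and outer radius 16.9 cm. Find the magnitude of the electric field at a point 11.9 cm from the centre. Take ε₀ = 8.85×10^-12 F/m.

|E| = 2.31×10^5 N/C

Symmetry ⇒ E = E(r) r̂. Gaussian sphere of radius r = 11.9 cm (within the shell material, 10.7 cm < r < 16.9 cm).
Enclosed charge is the volume from a to r: Q_enc = (4π/3)ρ(r³ − a³) = 3.643×10^-7 C.
By Gauss's law, ∮E·dA = E·4πr² = Q_enc/ε₀.
E = |Q_enc|/(4πε₀r²) = (3.643×10^-7)/(4π·8.85×10^-12·(0.119)²) = 2.31×10^5 N/C.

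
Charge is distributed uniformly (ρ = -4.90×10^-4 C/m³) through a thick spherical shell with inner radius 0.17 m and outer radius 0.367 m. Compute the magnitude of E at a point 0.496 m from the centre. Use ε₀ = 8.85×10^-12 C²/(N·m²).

By spherical symmetry E is radial; choose a Gaussian sphere of radius r = 0.496 m (r > 0.367 m, enclosing the whole shell).
Q_enc = ρ·(4π/3)(b³ − a³) = (-4.90×10^-4)·(4π/3)·((0.367)³ − (0.17)³) = -9.137×10^-5 C.
Since E is radial and uniform over the Gaussian sphere, Φ = E·4πr² = Q_enc/ε₀.
E = |Q_enc|/(4πε₀r²) = (9.137×10^-5)/(4π·8.85×10^-12·(0.496)²) = 3.34×10^6 N/C.

E = 3.34×10^6 N/C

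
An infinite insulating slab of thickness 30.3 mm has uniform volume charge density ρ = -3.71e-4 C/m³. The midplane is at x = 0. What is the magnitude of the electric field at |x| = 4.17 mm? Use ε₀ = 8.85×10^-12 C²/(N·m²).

|E| ≈ 1.75e5 N/C

By symmetry E is perpendicular to the slab. A Gaussian pillbox from −4.17 mm to +4.17 mm (face area A) lies entirely within the slab.
Q_enc = ρ·(2x)·A and flux = 2EA, so 2EA = 2ρxA/ε₀ ⇒ E = |ρ|x/ε₀.
E = (3.71e-4)(0.00417)/(8.85×10^-12) = 1.75e5 N/C.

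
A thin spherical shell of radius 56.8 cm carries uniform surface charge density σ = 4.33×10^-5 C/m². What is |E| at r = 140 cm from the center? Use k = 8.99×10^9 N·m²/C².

|E| ≈ 8.05×10^5 N/C

By spherical symmetry E is radial; choose a Gaussian sphere of radius r = 140 cm (r > 56.8 cm).
The entire shell is enclosed: Q_enc = σ·4πR² = (4.33e-5)·4π·(0.568)² = 1.755e-4 C.
Applying ∮E·dA = Q_enc/ε₀ with Φ = E(4πr²):
E = k|Q_enc|/r² = (8.99×10^9)(1.755×10^-4)/(1.4)² = 8.05×10^5 N/C.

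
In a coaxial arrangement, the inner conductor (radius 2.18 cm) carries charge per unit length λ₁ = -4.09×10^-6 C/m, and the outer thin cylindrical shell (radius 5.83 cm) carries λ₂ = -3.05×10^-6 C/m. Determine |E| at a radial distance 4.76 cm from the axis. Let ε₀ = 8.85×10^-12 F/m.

Take a coaxial cylindrical Gaussian surface of radius r = 4.76 cm and length L (between the conductors, 2.18 cm < r < 5.83 cm).
Only the inner wire is enclosed; the outer shell contributes nothing inside itself. λ_enc = λ₁ = -4.09×10^-6 C/m.
Gauss's law: E·2πrL = λ_enc L/ε₀.
E = |λ_enc|/(2πε₀r) = (4.09e-6)/(2π·8.85×10^-12·0.0476) = 1.55×10^6 N/C.

|E| ≈ 1.55×10^6 V/m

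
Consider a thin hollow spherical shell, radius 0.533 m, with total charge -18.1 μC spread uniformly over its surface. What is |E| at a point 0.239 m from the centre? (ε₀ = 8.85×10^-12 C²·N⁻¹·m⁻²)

E = 0 (no enclosed charge)

Use a concentric Gaussian sphere at r = 0.239 m (inside the shell, r < 0.533 m).
No charge lies within this surface, so Q_enc = 0 and Gauss's law gives E·4πr² = 0 ⇒ E = 0.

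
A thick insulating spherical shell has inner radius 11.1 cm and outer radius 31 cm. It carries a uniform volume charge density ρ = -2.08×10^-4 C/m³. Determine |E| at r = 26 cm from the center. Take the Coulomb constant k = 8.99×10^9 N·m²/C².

|E| ≈ 1.88e6 N/C

Symmetry ⇒ E = E(r) r̂. Gaussian sphere of radius r = 26 cm (within the shell material, 11.1 cm < r < 31 cm).
Enclosed charge is the volume from a to r: Q_enc = (4π/3)ρ(r³ − a³) = -1.412×10^-5 C.
Applying ∮E·dA = Q_enc/ε₀ with Φ = E(4πr²):
E = k|Q_enc|/r² = (8.99×10^9)(1.412×10^-5)/(0.26)² = 1.88×10^6 N/C.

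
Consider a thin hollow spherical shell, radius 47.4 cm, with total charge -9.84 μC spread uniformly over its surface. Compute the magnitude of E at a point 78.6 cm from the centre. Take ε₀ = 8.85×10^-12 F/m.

By spherical symmetry E is radial; choose a Gaussian sphere of radius r = 78.6 cm (r > 47.4 cm).
The entire shell is enclosed: Q_enc = -9.84e-6 C.
Applying ∮E·dA = Q_enc/ε₀ with Φ = E(4πr²):
E = |Q_enc|/(4πε₀r²) = (9.84×10^-6)/(4π·8.85×10^-12·(0.786)²) = 1.43×10^5 N/C.

E = 1.43e5 V/m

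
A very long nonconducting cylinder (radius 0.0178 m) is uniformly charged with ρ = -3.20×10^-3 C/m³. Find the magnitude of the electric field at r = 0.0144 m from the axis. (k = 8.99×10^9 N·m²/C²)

Coaxial Gaussian cylinder, radius r = 0.0144 m, length L (r < R).
Enclosed charge per unit length: λ_enc = ρ·πr² = (-3.20×10^-3)π(0.0144)² = -2.085×10^-6 C/m.
Since E is radial and uniform over the curved surface, Φ = E·2πrL = Q_enc/ε₀ = λ_enc L/ε₀.
E = 2k|λ_enc|/r = 2(8.99×10^9)(2.085e-6)/(0.0144) = 2.60×10^6 N/C.

|E| = 2.60×10^6 N/C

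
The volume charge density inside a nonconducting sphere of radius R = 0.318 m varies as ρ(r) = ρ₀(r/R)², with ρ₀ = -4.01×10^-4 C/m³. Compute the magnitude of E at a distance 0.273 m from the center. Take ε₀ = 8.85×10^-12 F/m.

Use a concentric Gaussian sphere at r = 0.273 m (r < R).
Integrate the density: Q_enc = 4π ∫₀^r ρ₀(r'/R)^2 r'² dr' = 4πρ₀ r^5/(5·R²) = -1.511×10^-5 C.
By Gauss's law, ∮E·dA = E·4πr² = Q_enc/ε₀.
E = |Q_enc|/(4πε₀r²) = (1.511×10^-5)/(4π·8.85×10^-12·(0.273)²) = 1.82e6 N/C.

E ≈ 1.82e6 N/C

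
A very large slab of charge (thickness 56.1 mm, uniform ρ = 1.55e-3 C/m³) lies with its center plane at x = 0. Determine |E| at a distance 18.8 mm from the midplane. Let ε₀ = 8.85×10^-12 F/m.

By symmetry E is perpendicular to the slab. A Gaussian pillbox from −18.8 mm to +18.8 mm (face area A) lies entirely within the slab.
Q_enc = ρ·(2x)·A and flux = 2EA, so 2EA = 2ρxA/ε₀ ⇒ E = |ρ|x/ε₀.
E = (1.55e-3)(0.0188)/(8.85×10^-12) = 3.29×10^6 N/C.

3.29×10^6 N/C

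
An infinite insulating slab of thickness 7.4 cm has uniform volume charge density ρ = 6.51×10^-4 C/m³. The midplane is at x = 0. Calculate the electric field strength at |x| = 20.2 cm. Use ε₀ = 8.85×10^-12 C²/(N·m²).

The point |x| = 20.2 cm lies outside the slab (half-thickness 0.037 m). A symmetric pillbox spanning the full slab encloses Q_enc = ρ·d·A.
Flux = 2EA ⇒ E = |ρ|d/(2ε₀), independent of distance outside.
E = (6.51e-4)(0.074)/(2·8.85×10^-12) = 2.72×10^6 N/C.

|E| = 2.72e6 N/C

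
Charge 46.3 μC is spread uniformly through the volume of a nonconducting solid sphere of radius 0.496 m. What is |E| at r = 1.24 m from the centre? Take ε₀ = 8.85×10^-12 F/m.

Use a concentric Gaussian sphere at r = 1.24 m (r > R, so the entire charge is enclosed).
Q_enc = 46.3 μC = 4.63×10^-5 C.
Applying ∮E·dA = Q_enc/ε₀ with Φ = E(4πr²):
E = |Q_enc|/(4πε₀r²) = (4.63×10^-5)/(4π·8.85×10^-12·(1.24)²) = 2.71×10^5 N/C.

E = 2.71×10^5 V/m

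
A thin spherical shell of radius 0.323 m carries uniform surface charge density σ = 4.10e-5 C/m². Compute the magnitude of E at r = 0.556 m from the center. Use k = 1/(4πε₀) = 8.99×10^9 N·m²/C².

By spherical symmetry E is radial; choose a Gaussian sphere of radius r = 0.556 m (r > 0.323 m).
The entire shell is enclosed: Q_enc = σ·4πR² = (4.10×10^-5)·4π·(0.323)² = 5.375e-5 C.
By Gauss's law, ∮E·dA = E·4πr² = Q_enc/ε₀.
E = k|Q_enc|/r² = (8.99×10^9)(5.375e-5)/(0.556)² = 1.56×10^6 N/C.

E ≈ 1.56×10^6 N/C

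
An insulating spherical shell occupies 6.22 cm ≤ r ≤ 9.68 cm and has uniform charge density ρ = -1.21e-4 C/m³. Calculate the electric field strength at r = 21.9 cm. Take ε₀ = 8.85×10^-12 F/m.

|E| ≈ 6.33e4 N/C

Take a concentric spherical Gaussian surface of radius r = 21.9 cm (r > 9.68 cm, enclosing the whole shell).
Q_enc = ρ·(4π/3)(b³ − a³) = (-1.21×10^-4)·(4π/3)·((0.0968)³ − (0.0622)³) = -3.378e-7 C.
Since E is radial and uniform over the Gaussian sphere, Φ = E·4πr² = Q_enc/ε₀.
E = |Q_enc|/(4πε₀r²) = (3.378e-7)/(4π·8.85×10^-12·(0.219)²) = 6.33×10^4 N/C.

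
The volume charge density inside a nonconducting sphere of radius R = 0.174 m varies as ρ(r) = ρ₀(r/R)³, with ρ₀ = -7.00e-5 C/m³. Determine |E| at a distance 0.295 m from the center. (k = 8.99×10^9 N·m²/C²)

|E| = 7.98×10^4 V/m

Use a concentric Gaussian sphere at r = 0.295 m (r > R, all charge enclosed).
Q_enc = 4π ∫₀^R ρ₀(r'/R)^3 r'² dr' = 4πρ₀R³/6 = -7.723×10^-7 C.
Gauss's law: E·4πr² = Q_enc/ε₀.
E = k|Q_enc|/r² = (8.99×10^9)(7.723×10^-7)/(0.295)² = 7.98×10^4 N/C.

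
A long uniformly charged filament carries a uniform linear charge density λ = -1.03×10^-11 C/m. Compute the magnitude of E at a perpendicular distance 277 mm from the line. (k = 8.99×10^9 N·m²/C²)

|E| = 0.669 N/C

Coaxial Gaussian cylinder, radius r = 277 mm, length L.
Q_enc = λL, so λ_enc = -1.03e-11 C/m.
Applying ∮E·dA = Q_enc/ε₀ with the end caps contributing no flux:
E = 2k|λ_enc|/r = 2(8.99×10^9)(1.03×10^-11)/(0.277) = 0.669 N/C.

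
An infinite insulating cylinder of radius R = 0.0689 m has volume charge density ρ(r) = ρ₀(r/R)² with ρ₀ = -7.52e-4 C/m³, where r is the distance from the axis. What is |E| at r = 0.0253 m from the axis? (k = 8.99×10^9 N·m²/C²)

Choose a coaxial cylinder of radius r = 0.0253 m (arbitrary length L) as the Gaussian surface (r < R).
λ_enc = ∫₀^r ρ(r')·2πr' dr' = (2πρ₀/R²)·r^4/4 = -1.019×10^-7 C/m.
Applying ∮E·dA = Q_enc/ε₀ with the end caps contributing no flux:
E = 2k|λ_enc|/r = 2(8.99×10^9)(1.019×10^-7)/(0.0253) = 7.25×10^4 N/C.

E = 7.25e4 V/m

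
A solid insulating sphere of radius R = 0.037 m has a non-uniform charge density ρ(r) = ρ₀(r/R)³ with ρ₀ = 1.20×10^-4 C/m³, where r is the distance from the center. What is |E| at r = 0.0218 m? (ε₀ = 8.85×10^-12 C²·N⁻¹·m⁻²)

E ≈ 1.01×10^4 N/C

By spherical symmetry E is radial; choose a Gaussian sphere of radius r = 0.0218 m (r < R).
Integrate the density: Q_enc = 4π ∫₀^r ρ₀(r'/R)^3 r'² dr' = 4πρ₀ r^6/(6·R³) = 5.326×10^-10 C.
Applying ∮E·dA = Q_enc/ε₀ with Φ = E(4πr²):
E = |Q_enc|/(4πε₀r²) = (5.326×10^-10)/(4π·8.85×10^-12·(0.0218)²) = 1.01e4 N/C.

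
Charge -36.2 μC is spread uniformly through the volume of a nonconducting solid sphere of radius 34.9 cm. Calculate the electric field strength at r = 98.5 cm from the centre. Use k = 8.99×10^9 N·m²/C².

Symmetry ⇒ E = E(r) r̂. Gaussian sphere of radius r = 98.5 cm (r > R, so the entire charge is enclosed).
Q_enc = -36.2 μC = -3.62e-5 C.
By Gauss's law, ∮E·dA = E·4πr² = Q_enc/ε₀.
E = k|Q_enc|/r² = (8.99×10^9)(3.62e-5)/(0.985)² = 3.35e5 N/C.

|E| = 3.35e5 V/m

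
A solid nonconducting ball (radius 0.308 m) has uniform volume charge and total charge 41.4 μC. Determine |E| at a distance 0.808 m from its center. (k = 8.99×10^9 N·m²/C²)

Symmetry ⇒ E = E(r) r̂. Gaussian sphere of radius r = 0.808 m (r > R, so the entire charge is enclosed).
Q_enc = 41.4 μC = 4.14×10^-5 C.
Applying ∮E·dA = Q_enc/ε₀ with Φ = E(4πr²):
E = k|Q_enc|/r² = (8.99×10^9)(4.14e-5)/(0.808)² = 5.70×10^5 N/C.

E = 5.70e5 V/m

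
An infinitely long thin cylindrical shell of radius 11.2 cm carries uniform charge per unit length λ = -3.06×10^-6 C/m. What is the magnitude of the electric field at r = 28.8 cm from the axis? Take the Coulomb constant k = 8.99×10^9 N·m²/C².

|E| = 1.91e5 V/m

Coaxial Gaussian cylinder, radius r = 28.8 cm, length L (r > 11.2 cm).
The full line charge is enclosed: λ_enc = -3.06×10^-6 C/m.
Gauss's law: E·2πrL = λ_enc L/ε₀.
E = 2k|λ_enc|/r = 2(8.99×10^9)(3.06×10^-6)/(0.288) = 1.91e5 N/C.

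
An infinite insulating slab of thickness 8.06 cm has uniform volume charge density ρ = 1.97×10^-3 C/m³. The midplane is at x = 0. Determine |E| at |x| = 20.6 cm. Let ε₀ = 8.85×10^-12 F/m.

|E| ≈ 8.97e6 N/C

The point |x| = 20.6 cm lies outside the slab (half-thickness 0.0403 m). A symmetric pillbox spanning the full slab encloses Q_enc = ρ·d·A.
Flux = 2EA ⇒ E = |ρ|d/(2ε₀), independent of distance outside.
E = (1.97e-3)(0.0806)/(2·8.85×10^-12) = 8.97×10^6 N/C.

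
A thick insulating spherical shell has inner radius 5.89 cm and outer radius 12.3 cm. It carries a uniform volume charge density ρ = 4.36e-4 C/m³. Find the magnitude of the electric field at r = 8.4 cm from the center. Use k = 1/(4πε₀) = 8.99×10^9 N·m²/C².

Use a concentric Gaussian sphere at r = 8.4 cm (within the shell material, 5.89 cm < r < 12.3 cm).
Enclosed charge is the volume from a to r: Q_enc = (4π/3)ρ(r³ − a³) = 7.093×10^-7 C.
Gauss's law: E·4πr² = Q_enc/ε₀.
E = k|Q_enc|/r² = (8.99×10^9)(7.093×10^-7)/(0.084)² = 9.04×10^5 N/C.

9.04e5 N/C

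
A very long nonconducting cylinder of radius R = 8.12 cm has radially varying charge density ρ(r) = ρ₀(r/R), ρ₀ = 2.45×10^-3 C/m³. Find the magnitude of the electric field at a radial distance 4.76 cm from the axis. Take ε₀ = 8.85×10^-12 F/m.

E ≈ 2.57×10^6 N/C

Take a coaxial cylindrical Gaussian surface of radius r = 4.76 cm and length L (r < R).
λ_enc = ∫₀^r ρ(r')·2πr' dr' = (2πρ₀/R)·r^3/3 = 6.815×10^-6 C/m.
Gauss's law: E·2πrL = λ_enc L/ε₀.
E = |λ_enc|/(2πε₀r) = (6.815×10^-6)/(2π·8.85×10^-12·0.0476) = 2.57×10^6 N/C.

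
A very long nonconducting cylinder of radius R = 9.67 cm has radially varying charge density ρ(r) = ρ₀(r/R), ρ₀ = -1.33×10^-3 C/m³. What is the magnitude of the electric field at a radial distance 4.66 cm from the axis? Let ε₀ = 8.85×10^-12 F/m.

|E| = 1.12×10^6 N/C

Take a coaxial cylindrical Gaussian surface of radius r = 4.66 cm and length L (r < R).
λ_enc = ∫₀^r ρ(r')·2πr' dr' = (2πρ₀/R)·r^3/3 = -2.915e-6 C/m.
Since E is radial and uniform over the curved surface, Φ = E·2πrL = Q_enc/ε₀ = λ_enc L/ε₀.
E = |λ_enc|/(2πε₀r) = (2.915×10^-6)/(2π·8.85×10^-12·0.0466) = 1.12e6 N/C.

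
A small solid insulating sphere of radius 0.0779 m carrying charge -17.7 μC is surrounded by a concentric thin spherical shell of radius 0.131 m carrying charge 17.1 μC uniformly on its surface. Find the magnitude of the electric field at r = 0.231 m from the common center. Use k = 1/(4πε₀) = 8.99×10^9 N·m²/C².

E ≈ 1.01e5 N/C

Symmetry ⇒ E = E(r) r̂. Gaussian sphere of radius r = 0.231 m (r > 0.131 m, enclosing both).
Q_enc = (-17.7 μC) + (17.1 μC) = -6.00e-7 C.
Since E is radial and uniform over the Gaussian sphere, Φ = E·4πr² = Q_enc/ε₀.
E = k|Q_enc|/r² = (8.99×10^9)(6.00e-7)/(0.231)² = 1.01×10^5 N/C.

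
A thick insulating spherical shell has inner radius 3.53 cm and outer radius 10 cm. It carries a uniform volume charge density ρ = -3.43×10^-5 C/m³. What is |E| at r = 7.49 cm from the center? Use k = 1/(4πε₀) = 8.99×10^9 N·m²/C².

Symmetry ⇒ E = E(r) r̂. Gaussian sphere of radius r = 7.49 cm (within the shell material, 3.53 cm < r < 10 cm).
Only the shell between 3.53 cm and r is enclosed: Q_enc = ρ·(4π/3)(r³ − a³) = (-3.43e-5)·(4π/3)·((0.0749)³ − (0.0353)³) = -5.405×10^-8 C.
Gauss's law: E·4πr² = Q_enc/ε₀.
E = k|Q_enc|/r² = (8.99×10^9)(5.405×10^-8)/(0.0749)² = 8.66e4 N/C.

E ≈ 8.66×10^4 N/C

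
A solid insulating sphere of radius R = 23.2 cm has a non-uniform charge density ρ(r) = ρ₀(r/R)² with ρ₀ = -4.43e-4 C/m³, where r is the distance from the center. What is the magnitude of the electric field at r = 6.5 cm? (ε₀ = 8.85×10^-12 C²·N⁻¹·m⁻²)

Use a concentric Gaussian sphere at r = 6.5 cm (r < R).
Q_enc = ∫₀^r ρ(r')·4πr'² dr' = (4πρ₀/R²) ∫₀^r r'^4 dr' = 4πρ₀ r^5/(5·R²) = -2.40e-8 C.
By Gauss's law, ∮E·dA = E·4πr² = Q_enc/ε₀.
E = |Q_enc|/(4πε₀r²) = (2.40×10^-8)/(4π·8.85×10^-12·(0.065)²) = 5.11e4 N/C.

|E| = 5.11×10^4 N/C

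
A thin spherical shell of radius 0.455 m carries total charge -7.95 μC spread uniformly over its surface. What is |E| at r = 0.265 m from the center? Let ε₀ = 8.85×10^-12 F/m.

|E| = 0 N/C

Use a concentric Gaussian sphere at r = 0.265 m (inside the shell, r < 0.455 m).
All the charge is outside the Gaussian surface: Q_enc = 0, hence E = 0 everywhere inside the shell.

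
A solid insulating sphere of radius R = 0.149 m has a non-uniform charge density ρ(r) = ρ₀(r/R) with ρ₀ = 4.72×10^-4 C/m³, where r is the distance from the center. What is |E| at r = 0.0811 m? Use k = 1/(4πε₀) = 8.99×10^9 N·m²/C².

Symmetry ⇒ E = E(r) r̂. Gaussian sphere of radius r = 0.0811 m (r < R).
Integrate the density: Q_enc = 4π ∫₀^r ρ₀(r'/R)^1 r'² dr' = 4πρ₀ r^4/(4·R) = 4.305×10^-7 C.
Gauss's law: E·4πr² = Q_enc/ε₀.
E = k|Q_enc|/r² = (8.99×10^9)(4.305×10^-7)/(0.0811)² = 5.88×10^5 N/C.

|E| = 5.88×10^5 N/C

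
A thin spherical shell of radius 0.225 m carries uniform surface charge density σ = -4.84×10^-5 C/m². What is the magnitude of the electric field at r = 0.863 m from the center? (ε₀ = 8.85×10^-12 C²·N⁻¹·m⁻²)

3.72×10^5 V/m

By spherical symmetry E is radial; choose a Gaussian sphere of radius r = 0.863 m (r > 0.225 m).
The entire shell is enclosed: Q_enc = σ·4πR² = (-4.84×10^-5)·4π·(0.225)² = -3.079e-5 C.
Since E is radial and uniform over the Gaussian sphere, Φ = E·4πr² = Q_enc/ε₀.
E = |Q_enc|/(4πε₀r²) = (3.079e-5)/(4π·8.85×10^-12·(0.863)²) = 3.72×10^5 N/C.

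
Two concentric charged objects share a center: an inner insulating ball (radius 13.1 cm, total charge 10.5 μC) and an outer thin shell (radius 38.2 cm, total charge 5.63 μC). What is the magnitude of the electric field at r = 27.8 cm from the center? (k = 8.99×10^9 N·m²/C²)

|E| = 1.22×10^6 N/C

Take a concentric spherical Gaussian surface of radius r = 27.8 cm (between the bodies, 13.1 cm < r < 38.2 cm).
The shell at 38.2 cm lies outside the Gaussian surface, so Q_enc = 10.5 μC = 1.05e-5 C.
Since E is radial and uniform over the Gaussian sphere, Φ = E·4πr² = Q_enc/ε₀.
E = k|Q_enc|/r² = (8.99×10^9)(1.05×10^-5)/(0.278)² = 1.22e6 N/C.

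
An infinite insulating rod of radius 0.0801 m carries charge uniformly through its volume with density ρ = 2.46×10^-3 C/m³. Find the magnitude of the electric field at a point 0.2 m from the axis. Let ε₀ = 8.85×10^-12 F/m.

E ≈ 4.46×10^6 V/m

Take a coaxial cylindrical Gaussian surface of radius r = 0.2 m and length L (r > 0.0801 m, full cross-section enclosed).
λ_enc = ρ·πR² = (2.46×10^-3)π(0.0801)² = 4.958×10^-5 C/m.
By Gauss's law (flux through the curved wall only), E·2πrL = λ_enc L/ε₀.
E = |λ_enc|/(2πε₀r) = (4.958×10^-5)/(2π·8.85×10^-12·0.2) = 4.46×10^6 N/C.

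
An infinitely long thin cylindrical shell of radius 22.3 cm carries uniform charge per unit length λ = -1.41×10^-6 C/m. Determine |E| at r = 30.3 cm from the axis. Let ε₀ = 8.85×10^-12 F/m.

E ≈ 8.37×10^4 N/C

Take a coaxial cylindrical Gaussian surface of radius r = 30.3 cm and length L (r > 22.3 cm).
The full line charge is enclosed: λ_enc = -1.41×10^-6 C/m.
Since E is radial and uniform over the curved surface, Φ = E·2πrL = Q_enc/ε₀ = λ_enc L/ε₀.
E = |λ_enc|/(2πε₀r) = (1.41e-6)/(2π·8.85×10^-12·0.303) = 8.37×10^4 N/C.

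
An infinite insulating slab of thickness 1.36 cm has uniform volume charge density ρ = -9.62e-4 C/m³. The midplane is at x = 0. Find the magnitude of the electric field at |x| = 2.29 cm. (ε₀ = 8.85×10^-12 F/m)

7.39×10^5 N/C

The point |x| = 2.29 cm lies outside the slab (half-thickness 0.0068 m). A symmetric pillbox spanning the full slab encloses Q_enc = ρ·d·A.
Flux = 2EA ⇒ E = |ρ|d/(2ε₀), independent of distance outside.
E = (9.62×10^-4)(0.0136)/(2·8.85×10^-12) = 7.39×10^5 N/C.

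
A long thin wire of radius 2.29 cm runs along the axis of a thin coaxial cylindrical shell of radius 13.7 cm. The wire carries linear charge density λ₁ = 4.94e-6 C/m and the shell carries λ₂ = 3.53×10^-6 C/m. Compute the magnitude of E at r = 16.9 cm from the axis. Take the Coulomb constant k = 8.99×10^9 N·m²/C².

Coaxial Gaussian cylinder, radius r = 16.9 cm, length L (r > 13.7 cm, enclosing both).
λ_enc = λ₁ + λ₂ = (4.94×10^-6) + (3.53e-6) = 8.47×10^-6 C/m.
Applying ∮E·dA = Q_enc/ε₀ with the end caps contributing no flux:
E = 2k|λ_enc|/r = 2(8.99×10^9)(8.47×10^-6)/(0.169) = 9.01×10^5 N/C.

|E| ≈ 9.01×10^5 V/m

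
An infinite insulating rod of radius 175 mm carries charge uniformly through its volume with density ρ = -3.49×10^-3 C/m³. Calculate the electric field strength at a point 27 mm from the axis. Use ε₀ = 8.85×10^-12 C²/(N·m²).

Take a coaxial cylindrical Gaussian surface of radius r = 27 mm and length L (r < R).
Enclosed charge per unit length: λ_enc = ρ·πr² = (-3.49e-3)π(0.027)² = -7.993×10^-6 C/m.
By Gauss's law (flux through the curved wall only), E·2πrL = λ_enc L/ε₀.
E = |λ_enc|/(2πε₀r) = (7.993×10^-6)/(2π·8.85×10^-12·0.027) = 5.32e6 N/C.

5.32×10^6 N/C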